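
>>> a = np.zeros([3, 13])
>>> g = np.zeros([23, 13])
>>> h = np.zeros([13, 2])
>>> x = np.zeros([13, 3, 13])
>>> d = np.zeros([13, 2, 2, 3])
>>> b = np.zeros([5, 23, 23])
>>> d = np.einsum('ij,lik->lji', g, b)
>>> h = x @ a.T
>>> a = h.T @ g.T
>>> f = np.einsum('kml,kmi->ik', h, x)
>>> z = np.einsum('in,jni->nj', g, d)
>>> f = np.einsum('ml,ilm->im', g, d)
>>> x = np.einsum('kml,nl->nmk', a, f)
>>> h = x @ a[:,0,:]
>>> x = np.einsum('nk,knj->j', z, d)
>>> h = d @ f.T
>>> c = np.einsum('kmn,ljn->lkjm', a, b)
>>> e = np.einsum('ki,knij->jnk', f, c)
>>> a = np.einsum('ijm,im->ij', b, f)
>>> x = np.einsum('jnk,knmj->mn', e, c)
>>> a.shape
(5, 23)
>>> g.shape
(23, 13)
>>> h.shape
(5, 13, 5)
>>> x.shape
(23, 3)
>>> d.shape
(5, 13, 23)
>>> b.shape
(5, 23, 23)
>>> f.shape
(5, 23)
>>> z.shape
(13, 5)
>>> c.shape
(5, 3, 23, 3)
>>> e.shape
(3, 3, 5)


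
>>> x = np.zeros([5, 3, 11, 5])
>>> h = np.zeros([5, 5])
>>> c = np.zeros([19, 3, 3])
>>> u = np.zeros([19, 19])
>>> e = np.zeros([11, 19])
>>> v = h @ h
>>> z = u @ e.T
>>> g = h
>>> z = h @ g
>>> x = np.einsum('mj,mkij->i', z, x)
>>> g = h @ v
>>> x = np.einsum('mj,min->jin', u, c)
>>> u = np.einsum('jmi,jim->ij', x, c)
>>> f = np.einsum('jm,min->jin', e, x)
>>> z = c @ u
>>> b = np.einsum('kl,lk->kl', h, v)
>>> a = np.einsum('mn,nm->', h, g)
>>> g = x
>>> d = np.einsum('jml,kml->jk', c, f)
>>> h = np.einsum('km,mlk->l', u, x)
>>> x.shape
(19, 3, 3)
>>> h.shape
(3,)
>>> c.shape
(19, 3, 3)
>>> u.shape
(3, 19)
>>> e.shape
(11, 19)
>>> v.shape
(5, 5)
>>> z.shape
(19, 3, 19)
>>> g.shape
(19, 3, 3)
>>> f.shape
(11, 3, 3)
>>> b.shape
(5, 5)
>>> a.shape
()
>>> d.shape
(19, 11)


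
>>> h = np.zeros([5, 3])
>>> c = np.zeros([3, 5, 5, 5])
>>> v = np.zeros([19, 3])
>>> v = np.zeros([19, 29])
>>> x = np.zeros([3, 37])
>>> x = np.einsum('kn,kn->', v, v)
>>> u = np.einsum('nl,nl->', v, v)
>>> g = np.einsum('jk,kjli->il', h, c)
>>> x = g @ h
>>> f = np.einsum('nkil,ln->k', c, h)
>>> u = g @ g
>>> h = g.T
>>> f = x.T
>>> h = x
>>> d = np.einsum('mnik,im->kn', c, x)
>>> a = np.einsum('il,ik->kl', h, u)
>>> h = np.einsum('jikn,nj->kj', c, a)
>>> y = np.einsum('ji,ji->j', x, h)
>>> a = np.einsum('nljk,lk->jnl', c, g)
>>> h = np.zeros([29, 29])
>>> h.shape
(29, 29)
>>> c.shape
(3, 5, 5, 5)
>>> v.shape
(19, 29)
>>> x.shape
(5, 3)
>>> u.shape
(5, 5)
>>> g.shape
(5, 5)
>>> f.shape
(3, 5)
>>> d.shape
(5, 5)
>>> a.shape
(5, 3, 5)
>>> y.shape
(5,)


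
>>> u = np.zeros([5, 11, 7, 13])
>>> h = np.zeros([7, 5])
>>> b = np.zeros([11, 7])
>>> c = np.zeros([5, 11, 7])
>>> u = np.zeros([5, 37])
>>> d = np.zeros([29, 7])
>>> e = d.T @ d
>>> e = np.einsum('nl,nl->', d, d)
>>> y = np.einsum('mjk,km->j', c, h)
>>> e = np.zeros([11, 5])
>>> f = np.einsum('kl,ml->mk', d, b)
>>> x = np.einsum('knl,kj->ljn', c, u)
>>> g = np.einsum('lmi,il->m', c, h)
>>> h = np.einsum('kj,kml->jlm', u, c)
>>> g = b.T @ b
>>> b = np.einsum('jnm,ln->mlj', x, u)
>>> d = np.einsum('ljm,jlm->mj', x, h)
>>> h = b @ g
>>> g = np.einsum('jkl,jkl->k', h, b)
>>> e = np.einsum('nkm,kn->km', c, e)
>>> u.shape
(5, 37)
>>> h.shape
(11, 5, 7)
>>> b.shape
(11, 5, 7)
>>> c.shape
(5, 11, 7)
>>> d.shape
(11, 37)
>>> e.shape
(11, 7)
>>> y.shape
(11,)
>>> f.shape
(11, 29)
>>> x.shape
(7, 37, 11)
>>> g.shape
(5,)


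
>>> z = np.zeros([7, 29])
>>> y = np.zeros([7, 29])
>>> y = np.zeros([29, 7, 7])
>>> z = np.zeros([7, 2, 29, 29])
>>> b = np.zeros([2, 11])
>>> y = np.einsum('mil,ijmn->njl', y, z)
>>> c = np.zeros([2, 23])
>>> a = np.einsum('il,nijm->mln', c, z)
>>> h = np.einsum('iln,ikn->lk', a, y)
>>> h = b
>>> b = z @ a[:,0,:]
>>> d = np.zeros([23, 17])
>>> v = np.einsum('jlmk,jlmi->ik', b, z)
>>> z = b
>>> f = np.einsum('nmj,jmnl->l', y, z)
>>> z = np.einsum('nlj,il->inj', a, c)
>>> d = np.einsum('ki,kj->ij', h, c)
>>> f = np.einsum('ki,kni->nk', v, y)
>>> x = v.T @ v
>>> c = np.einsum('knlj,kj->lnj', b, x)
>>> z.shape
(2, 29, 7)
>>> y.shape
(29, 2, 7)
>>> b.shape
(7, 2, 29, 7)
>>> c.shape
(29, 2, 7)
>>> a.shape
(29, 23, 7)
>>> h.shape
(2, 11)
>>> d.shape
(11, 23)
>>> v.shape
(29, 7)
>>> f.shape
(2, 29)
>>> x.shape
(7, 7)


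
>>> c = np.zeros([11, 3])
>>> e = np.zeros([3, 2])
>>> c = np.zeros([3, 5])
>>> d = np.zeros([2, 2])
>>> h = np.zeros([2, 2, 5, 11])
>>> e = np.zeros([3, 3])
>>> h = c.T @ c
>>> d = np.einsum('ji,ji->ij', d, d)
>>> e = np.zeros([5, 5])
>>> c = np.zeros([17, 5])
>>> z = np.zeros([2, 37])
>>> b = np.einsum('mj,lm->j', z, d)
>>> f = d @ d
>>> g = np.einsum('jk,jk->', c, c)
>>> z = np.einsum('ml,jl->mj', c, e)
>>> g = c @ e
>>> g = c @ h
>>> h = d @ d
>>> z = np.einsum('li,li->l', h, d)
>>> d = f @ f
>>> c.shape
(17, 5)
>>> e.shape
(5, 5)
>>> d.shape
(2, 2)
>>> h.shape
(2, 2)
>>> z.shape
(2,)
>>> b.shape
(37,)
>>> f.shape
(2, 2)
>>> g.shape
(17, 5)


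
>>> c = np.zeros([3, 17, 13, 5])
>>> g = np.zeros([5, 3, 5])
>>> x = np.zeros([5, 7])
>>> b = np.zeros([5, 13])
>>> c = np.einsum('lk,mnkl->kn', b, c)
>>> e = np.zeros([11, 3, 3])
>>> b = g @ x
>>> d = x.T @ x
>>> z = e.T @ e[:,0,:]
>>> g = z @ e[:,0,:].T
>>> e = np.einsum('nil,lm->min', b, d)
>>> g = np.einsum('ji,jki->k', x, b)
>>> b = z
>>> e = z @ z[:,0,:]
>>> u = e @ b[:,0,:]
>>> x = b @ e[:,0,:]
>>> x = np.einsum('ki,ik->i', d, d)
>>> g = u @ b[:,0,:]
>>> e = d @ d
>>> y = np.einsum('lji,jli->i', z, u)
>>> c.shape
(13, 17)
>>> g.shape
(3, 3, 3)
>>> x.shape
(7,)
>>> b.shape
(3, 3, 3)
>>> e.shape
(7, 7)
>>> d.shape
(7, 7)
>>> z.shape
(3, 3, 3)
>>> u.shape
(3, 3, 3)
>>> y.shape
(3,)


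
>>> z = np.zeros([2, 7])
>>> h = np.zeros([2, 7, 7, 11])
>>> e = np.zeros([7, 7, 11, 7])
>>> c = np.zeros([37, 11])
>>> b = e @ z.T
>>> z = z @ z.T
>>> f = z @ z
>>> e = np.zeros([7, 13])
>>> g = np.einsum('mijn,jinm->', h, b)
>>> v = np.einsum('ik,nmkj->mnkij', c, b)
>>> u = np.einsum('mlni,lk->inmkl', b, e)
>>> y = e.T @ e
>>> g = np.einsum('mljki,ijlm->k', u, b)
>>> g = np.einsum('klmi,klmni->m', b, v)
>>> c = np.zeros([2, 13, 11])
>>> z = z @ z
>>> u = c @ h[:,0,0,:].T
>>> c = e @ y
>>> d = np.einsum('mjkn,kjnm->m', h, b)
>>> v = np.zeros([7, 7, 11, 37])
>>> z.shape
(2, 2)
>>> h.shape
(2, 7, 7, 11)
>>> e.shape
(7, 13)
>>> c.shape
(7, 13)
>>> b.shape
(7, 7, 11, 2)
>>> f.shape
(2, 2)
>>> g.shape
(11,)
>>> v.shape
(7, 7, 11, 37)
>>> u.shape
(2, 13, 2)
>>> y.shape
(13, 13)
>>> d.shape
(2,)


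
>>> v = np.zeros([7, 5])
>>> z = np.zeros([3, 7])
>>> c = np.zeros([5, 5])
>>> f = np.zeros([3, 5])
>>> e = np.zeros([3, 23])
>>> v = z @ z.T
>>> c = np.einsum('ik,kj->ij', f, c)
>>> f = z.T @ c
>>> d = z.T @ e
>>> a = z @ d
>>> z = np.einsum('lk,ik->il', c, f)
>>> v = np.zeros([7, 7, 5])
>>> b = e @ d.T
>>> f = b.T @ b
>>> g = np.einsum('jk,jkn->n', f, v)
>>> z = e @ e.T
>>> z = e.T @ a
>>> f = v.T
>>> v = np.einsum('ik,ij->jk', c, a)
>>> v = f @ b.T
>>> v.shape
(5, 7, 3)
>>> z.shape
(23, 23)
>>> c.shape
(3, 5)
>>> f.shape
(5, 7, 7)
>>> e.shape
(3, 23)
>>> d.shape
(7, 23)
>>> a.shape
(3, 23)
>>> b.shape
(3, 7)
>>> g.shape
(5,)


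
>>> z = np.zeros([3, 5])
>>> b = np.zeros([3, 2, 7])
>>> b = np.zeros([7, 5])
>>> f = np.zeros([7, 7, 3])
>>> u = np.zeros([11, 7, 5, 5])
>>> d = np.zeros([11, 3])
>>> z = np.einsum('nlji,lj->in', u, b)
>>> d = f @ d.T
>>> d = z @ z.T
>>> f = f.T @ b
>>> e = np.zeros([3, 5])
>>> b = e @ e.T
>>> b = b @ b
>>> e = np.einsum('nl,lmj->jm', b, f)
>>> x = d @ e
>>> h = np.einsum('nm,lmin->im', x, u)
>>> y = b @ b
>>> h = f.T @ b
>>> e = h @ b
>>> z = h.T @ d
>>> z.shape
(3, 7, 5)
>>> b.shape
(3, 3)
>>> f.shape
(3, 7, 5)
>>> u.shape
(11, 7, 5, 5)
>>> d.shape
(5, 5)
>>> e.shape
(5, 7, 3)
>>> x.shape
(5, 7)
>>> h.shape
(5, 7, 3)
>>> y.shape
(3, 3)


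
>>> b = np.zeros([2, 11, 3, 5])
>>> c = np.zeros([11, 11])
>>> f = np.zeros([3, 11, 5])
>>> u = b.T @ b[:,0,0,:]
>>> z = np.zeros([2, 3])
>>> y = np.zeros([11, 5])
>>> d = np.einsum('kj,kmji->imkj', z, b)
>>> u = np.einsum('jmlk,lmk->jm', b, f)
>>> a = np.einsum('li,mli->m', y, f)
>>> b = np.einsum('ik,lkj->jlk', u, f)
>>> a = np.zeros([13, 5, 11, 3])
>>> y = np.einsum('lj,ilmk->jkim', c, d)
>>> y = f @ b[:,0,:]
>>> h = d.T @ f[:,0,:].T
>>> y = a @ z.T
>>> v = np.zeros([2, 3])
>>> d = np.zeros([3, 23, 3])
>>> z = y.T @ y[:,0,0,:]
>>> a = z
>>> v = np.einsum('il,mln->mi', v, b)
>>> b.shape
(5, 3, 11)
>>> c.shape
(11, 11)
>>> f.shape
(3, 11, 5)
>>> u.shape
(2, 11)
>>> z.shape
(2, 11, 5, 2)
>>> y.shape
(13, 5, 11, 2)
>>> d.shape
(3, 23, 3)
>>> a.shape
(2, 11, 5, 2)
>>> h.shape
(3, 2, 11, 3)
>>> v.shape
(5, 2)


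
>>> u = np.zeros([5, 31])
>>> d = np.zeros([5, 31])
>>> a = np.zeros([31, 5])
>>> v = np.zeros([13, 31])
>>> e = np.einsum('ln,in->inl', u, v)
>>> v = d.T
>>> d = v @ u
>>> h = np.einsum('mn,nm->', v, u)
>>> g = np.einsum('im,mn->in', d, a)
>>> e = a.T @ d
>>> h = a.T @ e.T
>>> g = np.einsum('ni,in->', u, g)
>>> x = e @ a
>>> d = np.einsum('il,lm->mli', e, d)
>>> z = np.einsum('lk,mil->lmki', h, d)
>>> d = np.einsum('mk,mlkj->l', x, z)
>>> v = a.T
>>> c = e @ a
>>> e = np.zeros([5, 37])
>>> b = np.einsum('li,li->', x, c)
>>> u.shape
(5, 31)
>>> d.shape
(31,)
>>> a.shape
(31, 5)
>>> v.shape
(5, 31)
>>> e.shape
(5, 37)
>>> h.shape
(5, 5)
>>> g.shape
()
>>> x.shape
(5, 5)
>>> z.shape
(5, 31, 5, 31)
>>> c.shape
(5, 5)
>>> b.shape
()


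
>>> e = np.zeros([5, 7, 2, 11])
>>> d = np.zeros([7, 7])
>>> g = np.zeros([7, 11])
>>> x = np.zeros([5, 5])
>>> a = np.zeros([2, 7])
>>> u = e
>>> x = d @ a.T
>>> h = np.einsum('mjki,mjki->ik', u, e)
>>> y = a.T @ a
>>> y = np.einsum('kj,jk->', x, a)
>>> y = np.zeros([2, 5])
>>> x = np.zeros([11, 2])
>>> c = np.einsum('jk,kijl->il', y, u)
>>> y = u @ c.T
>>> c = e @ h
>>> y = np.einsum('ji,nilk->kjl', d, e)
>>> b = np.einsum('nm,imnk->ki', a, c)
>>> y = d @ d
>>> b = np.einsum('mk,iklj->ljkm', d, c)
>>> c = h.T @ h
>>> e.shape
(5, 7, 2, 11)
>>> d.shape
(7, 7)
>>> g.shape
(7, 11)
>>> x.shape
(11, 2)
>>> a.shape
(2, 7)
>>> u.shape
(5, 7, 2, 11)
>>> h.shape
(11, 2)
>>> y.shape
(7, 7)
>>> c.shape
(2, 2)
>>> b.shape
(2, 2, 7, 7)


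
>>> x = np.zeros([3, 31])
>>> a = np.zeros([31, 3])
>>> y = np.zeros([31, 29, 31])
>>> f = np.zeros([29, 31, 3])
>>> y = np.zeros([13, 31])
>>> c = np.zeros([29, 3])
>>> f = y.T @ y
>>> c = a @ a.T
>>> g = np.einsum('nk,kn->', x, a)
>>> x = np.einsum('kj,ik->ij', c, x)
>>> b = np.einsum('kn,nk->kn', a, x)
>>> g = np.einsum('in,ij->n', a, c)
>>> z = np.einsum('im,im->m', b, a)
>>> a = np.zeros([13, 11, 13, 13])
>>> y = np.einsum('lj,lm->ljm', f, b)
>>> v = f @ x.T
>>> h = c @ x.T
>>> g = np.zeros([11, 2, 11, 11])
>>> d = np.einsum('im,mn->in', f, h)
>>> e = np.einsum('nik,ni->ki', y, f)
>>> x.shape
(3, 31)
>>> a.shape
(13, 11, 13, 13)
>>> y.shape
(31, 31, 3)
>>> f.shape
(31, 31)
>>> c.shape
(31, 31)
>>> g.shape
(11, 2, 11, 11)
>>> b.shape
(31, 3)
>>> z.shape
(3,)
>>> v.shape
(31, 3)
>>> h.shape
(31, 3)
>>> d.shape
(31, 3)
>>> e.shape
(3, 31)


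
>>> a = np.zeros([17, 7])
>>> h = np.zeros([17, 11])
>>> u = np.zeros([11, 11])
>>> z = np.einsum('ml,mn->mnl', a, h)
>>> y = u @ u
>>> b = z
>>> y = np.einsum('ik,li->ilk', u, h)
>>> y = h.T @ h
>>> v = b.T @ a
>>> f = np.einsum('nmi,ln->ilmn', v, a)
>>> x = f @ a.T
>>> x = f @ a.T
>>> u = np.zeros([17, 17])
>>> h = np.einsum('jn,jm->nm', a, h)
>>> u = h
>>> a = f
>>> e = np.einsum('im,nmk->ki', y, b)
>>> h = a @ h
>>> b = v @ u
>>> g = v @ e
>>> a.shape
(7, 17, 11, 7)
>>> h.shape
(7, 17, 11, 11)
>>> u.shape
(7, 11)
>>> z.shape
(17, 11, 7)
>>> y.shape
(11, 11)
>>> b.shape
(7, 11, 11)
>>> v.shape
(7, 11, 7)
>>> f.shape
(7, 17, 11, 7)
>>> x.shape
(7, 17, 11, 17)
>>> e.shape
(7, 11)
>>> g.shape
(7, 11, 11)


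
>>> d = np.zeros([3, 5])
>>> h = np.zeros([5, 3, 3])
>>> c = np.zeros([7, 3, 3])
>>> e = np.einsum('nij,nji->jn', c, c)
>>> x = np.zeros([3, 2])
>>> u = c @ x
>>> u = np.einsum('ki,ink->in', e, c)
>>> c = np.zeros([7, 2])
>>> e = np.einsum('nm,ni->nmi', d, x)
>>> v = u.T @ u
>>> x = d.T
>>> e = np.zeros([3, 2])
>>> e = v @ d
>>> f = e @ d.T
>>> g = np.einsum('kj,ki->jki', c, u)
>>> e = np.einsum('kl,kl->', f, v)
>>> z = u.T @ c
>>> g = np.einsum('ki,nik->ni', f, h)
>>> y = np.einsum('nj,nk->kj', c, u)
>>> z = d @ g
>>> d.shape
(3, 5)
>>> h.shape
(5, 3, 3)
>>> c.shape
(7, 2)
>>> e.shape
()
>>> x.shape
(5, 3)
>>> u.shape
(7, 3)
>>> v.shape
(3, 3)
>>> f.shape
(3, 3)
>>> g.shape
(5, 3)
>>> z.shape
(3, 3)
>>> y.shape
(3, 2)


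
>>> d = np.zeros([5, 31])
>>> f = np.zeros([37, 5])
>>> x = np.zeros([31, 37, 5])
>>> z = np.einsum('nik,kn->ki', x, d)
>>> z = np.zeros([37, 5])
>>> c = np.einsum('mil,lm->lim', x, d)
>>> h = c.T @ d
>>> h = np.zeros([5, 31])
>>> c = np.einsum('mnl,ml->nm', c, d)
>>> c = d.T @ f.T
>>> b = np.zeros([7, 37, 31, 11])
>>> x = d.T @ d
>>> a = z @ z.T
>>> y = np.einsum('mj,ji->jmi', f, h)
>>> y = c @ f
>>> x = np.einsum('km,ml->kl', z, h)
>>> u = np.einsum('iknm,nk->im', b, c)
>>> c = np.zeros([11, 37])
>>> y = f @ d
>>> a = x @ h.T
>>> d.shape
(5, 31)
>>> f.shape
(37, 5)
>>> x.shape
(37, 31)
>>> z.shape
(37, 5)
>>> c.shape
(11, 37)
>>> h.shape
(5, 31)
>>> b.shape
(7, 37, 31, 11)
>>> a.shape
(37, 5)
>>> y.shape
(37, 31)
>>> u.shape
(7, 11)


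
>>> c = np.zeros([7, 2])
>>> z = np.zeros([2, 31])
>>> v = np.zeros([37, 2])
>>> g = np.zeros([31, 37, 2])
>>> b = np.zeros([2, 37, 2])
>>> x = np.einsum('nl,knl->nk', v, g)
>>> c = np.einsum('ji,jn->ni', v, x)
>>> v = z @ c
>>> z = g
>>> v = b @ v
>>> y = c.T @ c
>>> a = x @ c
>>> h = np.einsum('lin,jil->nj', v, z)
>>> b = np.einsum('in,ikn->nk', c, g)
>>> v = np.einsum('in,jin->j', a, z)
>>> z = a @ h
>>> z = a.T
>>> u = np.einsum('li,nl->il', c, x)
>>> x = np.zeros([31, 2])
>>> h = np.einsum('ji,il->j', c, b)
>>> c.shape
(31, 2)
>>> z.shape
(2, 37)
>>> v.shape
(31,)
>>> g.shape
(31, 37, 2)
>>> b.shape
(2, 37)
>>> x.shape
(31, 2)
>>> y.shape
(2, 2)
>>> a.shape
(37, 2)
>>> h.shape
(31,)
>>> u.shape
(2, 31)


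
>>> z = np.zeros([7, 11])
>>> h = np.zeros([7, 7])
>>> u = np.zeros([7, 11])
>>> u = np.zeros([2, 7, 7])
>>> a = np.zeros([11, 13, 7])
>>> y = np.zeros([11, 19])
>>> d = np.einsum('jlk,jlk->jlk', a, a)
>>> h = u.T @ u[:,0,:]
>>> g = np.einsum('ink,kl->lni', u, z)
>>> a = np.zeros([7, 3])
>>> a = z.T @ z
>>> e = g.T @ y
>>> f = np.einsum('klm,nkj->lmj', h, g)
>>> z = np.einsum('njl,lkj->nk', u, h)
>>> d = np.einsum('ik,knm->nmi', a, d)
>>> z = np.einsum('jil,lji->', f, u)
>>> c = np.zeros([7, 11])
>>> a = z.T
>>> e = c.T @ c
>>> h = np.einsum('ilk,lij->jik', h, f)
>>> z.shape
()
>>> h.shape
(2, 7, 7)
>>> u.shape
(2, 7, 7)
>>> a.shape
()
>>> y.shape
(11, 19)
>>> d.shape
(13, 7, 11)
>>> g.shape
(11, 7, 2)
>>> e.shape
(11, 11)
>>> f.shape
(7, 7, 2)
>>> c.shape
(7, 11)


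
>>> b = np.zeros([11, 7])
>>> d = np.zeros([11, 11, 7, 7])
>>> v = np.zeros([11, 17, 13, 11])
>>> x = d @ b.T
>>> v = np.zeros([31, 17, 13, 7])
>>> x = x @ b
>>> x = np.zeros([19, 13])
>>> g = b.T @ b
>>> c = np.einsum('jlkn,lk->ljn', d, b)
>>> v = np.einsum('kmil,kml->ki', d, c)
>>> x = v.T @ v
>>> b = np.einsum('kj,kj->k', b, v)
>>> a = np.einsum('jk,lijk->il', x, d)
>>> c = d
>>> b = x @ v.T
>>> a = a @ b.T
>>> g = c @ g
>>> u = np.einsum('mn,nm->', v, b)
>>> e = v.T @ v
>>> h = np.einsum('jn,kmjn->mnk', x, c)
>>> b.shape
(7, 11)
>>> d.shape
(11, 11, 7, 7)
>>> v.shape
(11, 7)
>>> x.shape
(7, 7)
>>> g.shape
(11, 11, 7, 7)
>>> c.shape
(11, 11, 7, 7)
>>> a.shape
(11, 7)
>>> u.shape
()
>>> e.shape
(7, 7)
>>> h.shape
(11, 7, 11)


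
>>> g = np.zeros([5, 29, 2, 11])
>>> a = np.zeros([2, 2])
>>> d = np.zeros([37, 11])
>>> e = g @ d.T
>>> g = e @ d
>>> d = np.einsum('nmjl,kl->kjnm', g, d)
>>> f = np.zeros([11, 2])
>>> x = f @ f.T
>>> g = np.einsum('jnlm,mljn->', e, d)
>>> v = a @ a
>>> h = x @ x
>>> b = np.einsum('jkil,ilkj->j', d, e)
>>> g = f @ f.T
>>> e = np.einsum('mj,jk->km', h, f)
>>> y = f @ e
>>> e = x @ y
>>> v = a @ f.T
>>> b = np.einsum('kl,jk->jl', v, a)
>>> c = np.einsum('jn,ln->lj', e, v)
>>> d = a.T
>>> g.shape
(11, 11)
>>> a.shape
(2, 2)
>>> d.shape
(2, 2)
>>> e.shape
(11, 11)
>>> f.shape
(11, 2)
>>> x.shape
(11, 11)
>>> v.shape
(2, 11)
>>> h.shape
(11, 11)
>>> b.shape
(2, 11)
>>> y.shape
(11, 11)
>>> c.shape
(2, 11)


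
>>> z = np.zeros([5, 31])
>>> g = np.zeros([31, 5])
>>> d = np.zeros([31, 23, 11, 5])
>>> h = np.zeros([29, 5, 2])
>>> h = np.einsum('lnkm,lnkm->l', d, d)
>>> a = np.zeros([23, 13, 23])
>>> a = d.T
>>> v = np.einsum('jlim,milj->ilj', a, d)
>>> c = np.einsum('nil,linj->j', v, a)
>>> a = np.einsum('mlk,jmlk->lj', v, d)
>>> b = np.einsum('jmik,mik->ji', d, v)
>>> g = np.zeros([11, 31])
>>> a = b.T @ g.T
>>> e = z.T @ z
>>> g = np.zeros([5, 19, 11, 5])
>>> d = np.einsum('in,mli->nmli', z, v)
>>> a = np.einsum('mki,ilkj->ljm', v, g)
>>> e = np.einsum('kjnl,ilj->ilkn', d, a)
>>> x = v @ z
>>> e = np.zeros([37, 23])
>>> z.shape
(5, 31)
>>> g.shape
(5, 19, 11, 5)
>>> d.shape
(31, 23, 11, 5)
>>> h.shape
(31,)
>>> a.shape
(19, 5, 23)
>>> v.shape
(23, 11, 5)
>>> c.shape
(31,)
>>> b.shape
(31, 11)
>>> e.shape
(37, 23)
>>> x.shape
(23, 11, 31)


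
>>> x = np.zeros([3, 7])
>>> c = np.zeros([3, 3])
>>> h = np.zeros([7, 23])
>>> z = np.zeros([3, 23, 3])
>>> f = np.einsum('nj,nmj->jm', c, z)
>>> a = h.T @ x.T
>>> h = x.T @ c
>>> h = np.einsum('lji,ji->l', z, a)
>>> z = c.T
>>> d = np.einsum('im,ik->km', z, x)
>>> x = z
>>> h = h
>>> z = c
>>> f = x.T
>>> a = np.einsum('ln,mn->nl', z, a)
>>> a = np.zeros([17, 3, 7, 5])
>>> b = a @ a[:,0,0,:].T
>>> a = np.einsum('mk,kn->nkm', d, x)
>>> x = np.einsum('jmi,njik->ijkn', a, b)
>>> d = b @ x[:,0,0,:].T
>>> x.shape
(7, 3, 17, 17)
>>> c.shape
(3, 3)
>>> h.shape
(3,)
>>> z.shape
(3, 3)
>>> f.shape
(3, 3)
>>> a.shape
(3, 3, 7)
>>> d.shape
(17, 3, 7, 7)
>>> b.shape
(17, 3, 7, 17)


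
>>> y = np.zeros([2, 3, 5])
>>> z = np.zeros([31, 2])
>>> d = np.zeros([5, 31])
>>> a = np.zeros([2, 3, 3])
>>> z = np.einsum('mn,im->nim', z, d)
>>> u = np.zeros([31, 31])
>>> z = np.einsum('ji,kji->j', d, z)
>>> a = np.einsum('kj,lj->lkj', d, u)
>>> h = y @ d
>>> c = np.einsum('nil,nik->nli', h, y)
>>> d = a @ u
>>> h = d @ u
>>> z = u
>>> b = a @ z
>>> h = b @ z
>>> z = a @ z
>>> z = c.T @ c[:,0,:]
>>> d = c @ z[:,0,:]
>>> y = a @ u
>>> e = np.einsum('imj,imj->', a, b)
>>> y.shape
(31, 5, 31)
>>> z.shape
(3, 31, 3)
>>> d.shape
(2, 31, 3)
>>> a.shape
(31, 5, 31)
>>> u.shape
(31, 31)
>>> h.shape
(31, 5, 31)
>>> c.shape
(2, 31, 3)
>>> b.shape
(31, 5, 31)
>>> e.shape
()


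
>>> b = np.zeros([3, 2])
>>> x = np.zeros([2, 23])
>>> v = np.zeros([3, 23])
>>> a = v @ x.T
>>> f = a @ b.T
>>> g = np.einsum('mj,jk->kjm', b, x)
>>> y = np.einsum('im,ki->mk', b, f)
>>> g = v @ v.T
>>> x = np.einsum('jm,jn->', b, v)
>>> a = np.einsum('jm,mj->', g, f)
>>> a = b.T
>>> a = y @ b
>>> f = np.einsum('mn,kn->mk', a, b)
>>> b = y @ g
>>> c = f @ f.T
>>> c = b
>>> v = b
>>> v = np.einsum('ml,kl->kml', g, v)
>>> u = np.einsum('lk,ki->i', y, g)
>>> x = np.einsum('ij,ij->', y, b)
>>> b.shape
(2, 3)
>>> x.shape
()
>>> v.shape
(2, 3, 3)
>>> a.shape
(2, 2)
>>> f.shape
(2, 3)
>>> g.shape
(3, 3)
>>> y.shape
(2, 3)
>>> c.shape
(2, 3)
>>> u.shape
(3,)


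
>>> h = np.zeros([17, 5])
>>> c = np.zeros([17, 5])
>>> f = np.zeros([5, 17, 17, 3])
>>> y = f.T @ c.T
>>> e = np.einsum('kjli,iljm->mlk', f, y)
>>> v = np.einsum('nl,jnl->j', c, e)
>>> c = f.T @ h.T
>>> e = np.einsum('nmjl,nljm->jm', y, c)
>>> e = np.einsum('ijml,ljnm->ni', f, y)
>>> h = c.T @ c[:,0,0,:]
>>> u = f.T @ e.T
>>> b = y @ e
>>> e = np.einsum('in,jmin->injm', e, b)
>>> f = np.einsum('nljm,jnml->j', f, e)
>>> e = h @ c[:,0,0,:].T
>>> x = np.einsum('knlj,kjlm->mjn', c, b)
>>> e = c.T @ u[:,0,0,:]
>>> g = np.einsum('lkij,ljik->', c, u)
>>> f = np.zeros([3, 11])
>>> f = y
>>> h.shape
(17, 17, 17, 17)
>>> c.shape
(3, 17, 17, 17)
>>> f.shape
(3, 17, 17, 17)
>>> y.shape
(3, 17, 17, 17)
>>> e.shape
(17, 17, 17, 17)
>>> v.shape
(17,)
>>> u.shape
(3, 17, 17, 17)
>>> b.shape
(3, 17, 17, 5)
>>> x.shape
(5, 17, 17)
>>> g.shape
()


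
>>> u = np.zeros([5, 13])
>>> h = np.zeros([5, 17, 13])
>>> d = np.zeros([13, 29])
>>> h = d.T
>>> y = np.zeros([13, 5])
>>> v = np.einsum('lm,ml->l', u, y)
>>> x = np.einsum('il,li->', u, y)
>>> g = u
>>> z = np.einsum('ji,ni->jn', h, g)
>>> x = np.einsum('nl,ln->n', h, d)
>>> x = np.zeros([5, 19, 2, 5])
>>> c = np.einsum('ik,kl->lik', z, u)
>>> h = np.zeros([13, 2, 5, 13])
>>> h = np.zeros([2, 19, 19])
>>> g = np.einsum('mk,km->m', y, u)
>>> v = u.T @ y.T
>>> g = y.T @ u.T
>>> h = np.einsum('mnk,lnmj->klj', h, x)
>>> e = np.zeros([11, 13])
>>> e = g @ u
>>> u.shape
(5, 13)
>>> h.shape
(19, 5, 5)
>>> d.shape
(13, 29)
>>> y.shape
(13, 5)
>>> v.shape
(13, 13)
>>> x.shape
(5, 19, 2, 5)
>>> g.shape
(5, 5)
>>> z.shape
(29, 5)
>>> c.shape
(13, 29, 5)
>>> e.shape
(5, 13)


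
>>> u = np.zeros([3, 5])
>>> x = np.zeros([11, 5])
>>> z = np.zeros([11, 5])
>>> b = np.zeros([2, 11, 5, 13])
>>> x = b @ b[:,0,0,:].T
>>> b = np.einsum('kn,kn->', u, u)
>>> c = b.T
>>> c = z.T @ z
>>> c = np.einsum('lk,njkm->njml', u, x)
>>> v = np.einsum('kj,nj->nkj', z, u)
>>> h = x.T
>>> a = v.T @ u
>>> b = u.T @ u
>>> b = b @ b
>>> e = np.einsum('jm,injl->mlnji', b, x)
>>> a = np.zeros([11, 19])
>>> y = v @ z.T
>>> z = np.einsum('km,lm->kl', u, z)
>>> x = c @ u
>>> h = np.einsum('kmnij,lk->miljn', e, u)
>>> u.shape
(3, 5)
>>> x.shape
(2, 11, 2, 5)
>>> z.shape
(3, 11)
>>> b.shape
(5, 5)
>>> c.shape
(2, 11, 2, 3)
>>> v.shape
(3, 11, 5)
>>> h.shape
(2, 5, 3, 2, 11)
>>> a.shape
(11, 19)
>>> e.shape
(5, 2, 11, 5, 2)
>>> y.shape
(3, 11, 11)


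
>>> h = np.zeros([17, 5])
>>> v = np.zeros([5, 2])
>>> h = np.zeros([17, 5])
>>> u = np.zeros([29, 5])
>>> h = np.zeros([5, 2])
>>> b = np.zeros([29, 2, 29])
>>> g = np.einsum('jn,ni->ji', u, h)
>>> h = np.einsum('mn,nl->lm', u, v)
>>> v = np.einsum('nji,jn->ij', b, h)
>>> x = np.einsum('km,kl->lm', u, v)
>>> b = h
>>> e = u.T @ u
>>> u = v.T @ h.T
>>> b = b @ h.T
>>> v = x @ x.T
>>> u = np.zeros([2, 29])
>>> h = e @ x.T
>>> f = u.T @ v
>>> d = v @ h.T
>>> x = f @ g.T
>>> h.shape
(5, 2)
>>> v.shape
(2, 2)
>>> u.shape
(2, 29)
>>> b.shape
(2, 2)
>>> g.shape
(29, 2)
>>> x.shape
(29, 29)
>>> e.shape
(5, 5)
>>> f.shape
(29, 2)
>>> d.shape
(2, 5)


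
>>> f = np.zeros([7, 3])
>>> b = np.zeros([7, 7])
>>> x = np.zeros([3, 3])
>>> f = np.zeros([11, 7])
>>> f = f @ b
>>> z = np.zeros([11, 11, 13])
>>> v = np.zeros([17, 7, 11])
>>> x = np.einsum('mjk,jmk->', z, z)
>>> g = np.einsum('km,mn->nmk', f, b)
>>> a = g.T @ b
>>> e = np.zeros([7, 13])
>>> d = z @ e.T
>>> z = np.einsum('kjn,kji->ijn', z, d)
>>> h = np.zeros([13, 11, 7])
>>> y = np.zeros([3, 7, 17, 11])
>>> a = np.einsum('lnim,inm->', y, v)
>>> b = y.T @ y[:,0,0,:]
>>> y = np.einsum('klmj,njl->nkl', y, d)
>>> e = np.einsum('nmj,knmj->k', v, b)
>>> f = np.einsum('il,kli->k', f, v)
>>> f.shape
(17,)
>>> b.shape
(11, 17, 7, 11)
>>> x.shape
()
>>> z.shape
(7, 11, 13)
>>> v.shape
(17, 7, 11)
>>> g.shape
(7, 7, 11)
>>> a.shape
()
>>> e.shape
(11,)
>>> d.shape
(11, 11, 7)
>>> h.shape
(13, 11, 7)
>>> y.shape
(11, 3, 7)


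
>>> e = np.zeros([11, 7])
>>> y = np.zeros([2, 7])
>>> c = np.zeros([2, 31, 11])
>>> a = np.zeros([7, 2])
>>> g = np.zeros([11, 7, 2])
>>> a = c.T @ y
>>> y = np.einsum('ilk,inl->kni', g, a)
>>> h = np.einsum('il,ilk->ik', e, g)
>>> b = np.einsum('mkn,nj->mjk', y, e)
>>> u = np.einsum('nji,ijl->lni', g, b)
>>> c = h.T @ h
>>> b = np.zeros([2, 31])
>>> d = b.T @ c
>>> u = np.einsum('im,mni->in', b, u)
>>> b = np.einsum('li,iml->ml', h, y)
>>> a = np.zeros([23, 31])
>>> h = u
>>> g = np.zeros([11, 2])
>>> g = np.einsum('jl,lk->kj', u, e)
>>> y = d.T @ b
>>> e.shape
(11, 7)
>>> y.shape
(2, 11)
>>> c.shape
(2, 2)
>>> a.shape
(23, 31)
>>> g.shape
(7, 2)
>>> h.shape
(2, 11)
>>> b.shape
(31, 11)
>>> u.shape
(2, 11)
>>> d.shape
(31, 2)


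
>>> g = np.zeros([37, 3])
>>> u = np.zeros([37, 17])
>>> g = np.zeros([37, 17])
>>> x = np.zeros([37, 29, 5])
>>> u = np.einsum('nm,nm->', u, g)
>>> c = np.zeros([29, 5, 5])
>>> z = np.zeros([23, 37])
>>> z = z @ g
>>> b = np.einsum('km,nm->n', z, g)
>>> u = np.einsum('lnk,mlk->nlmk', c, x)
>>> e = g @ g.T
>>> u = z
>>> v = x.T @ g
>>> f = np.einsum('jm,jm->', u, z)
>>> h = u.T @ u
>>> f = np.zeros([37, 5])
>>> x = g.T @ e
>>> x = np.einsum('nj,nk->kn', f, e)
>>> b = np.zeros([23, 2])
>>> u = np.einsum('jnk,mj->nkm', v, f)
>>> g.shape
(37, 17)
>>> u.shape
(29, 17, 37)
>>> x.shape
(37, 37)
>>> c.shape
(29, 5, 5)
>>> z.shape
(23, 17)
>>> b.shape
(23, 2)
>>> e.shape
(37, 37)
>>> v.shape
(5, 29, 17)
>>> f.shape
(37, 5)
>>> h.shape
(17, 17)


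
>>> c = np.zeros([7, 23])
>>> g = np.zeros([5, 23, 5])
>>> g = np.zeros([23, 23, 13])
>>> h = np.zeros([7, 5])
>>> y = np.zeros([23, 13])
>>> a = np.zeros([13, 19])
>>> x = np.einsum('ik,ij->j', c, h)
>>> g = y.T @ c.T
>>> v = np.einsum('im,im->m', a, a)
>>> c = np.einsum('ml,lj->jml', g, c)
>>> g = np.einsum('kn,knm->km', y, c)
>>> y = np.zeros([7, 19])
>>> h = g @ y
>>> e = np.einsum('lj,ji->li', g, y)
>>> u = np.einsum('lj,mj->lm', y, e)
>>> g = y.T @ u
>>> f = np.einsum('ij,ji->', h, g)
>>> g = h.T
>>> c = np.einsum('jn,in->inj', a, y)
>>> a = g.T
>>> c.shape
(7, 19, 13)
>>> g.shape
(19, 23)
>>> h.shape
(23, 19)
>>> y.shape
(7, 19)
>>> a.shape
(23, 19)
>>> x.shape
(5,)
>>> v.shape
(19,)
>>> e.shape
(23, 19)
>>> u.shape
(7, 23)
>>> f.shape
()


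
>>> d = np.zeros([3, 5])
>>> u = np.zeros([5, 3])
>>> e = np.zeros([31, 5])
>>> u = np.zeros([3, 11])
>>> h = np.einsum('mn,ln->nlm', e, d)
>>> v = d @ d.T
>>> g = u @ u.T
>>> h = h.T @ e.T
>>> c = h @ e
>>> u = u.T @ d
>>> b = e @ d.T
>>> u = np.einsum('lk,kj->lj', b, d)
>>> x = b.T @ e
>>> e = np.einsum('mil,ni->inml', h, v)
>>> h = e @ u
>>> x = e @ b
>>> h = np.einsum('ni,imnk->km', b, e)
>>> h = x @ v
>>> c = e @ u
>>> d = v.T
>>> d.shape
(3, 3)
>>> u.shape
(31, 5)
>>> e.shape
(3, 3, 31, 31)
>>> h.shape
(3, 3, 31, 3)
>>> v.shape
(3, 3)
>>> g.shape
(3, 3)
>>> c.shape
(3, 3, 31, 5)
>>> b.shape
(31, 3)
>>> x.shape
(3, 3, 31, 3)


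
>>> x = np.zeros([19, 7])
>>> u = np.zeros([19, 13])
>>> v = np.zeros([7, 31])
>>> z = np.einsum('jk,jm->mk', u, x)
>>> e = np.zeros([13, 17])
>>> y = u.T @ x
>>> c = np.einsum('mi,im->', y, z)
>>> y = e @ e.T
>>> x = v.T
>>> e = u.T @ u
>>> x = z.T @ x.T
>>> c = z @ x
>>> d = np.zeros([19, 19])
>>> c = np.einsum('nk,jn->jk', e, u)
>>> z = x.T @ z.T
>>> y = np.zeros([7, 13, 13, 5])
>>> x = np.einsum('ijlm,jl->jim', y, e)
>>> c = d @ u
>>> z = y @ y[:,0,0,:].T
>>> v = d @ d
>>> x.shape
(13, 7, 5)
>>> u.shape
(19, 13)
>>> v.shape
(19, 19)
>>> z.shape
(7, 13, 13, 7)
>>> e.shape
(13, 13)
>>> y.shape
(7, 13, 13, 5)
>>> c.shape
(19, 13)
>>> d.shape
(19, 19)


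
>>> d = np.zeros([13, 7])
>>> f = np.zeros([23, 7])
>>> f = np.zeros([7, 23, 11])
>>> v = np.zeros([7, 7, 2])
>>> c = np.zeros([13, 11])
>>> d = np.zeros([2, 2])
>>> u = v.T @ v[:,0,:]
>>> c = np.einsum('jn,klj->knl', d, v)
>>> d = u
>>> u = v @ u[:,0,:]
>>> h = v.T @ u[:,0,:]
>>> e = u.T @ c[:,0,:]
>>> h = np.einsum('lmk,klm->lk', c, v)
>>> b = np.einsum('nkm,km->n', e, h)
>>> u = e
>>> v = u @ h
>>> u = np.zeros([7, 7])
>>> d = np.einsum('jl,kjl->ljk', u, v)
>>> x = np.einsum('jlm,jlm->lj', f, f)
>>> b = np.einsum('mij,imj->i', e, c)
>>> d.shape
(7, 7, 2)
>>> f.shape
(7, 23, 11)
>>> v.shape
(2, 7, 7)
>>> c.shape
(7, 2, 7)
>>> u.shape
(7, 7)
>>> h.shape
(7, 7)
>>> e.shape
(2, 7, 7)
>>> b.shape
(7,)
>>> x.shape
(23, 7)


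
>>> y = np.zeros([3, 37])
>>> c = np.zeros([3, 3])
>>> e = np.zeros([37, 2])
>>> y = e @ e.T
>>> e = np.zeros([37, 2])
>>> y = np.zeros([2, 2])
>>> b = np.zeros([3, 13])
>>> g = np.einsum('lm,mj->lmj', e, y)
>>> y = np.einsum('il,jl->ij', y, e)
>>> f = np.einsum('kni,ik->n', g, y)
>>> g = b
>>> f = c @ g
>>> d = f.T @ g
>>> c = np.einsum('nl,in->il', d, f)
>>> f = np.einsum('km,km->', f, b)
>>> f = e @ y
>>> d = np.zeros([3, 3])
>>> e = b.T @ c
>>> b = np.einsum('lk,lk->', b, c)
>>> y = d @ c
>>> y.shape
(3, 13)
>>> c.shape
(3, 13)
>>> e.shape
(13, 13)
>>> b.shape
()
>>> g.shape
(3, 13)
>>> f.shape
(37, 37)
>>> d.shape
(3, 3)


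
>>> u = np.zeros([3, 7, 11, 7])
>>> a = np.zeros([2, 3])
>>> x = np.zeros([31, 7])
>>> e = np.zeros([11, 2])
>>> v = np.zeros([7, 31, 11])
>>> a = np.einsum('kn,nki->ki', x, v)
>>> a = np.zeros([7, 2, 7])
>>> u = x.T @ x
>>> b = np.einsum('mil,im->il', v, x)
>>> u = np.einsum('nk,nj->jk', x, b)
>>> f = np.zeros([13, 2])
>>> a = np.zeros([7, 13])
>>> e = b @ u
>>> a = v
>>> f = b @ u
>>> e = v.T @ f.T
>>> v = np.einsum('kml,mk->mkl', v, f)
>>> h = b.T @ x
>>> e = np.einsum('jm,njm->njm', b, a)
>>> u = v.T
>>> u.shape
(11, 7, 31)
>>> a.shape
(7, 31, 11)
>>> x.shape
(31, 7)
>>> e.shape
(7, 31, 11)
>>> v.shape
(31, 7, 11)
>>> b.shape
(31, 11)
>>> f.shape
(31, 7)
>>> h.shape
(11, 7)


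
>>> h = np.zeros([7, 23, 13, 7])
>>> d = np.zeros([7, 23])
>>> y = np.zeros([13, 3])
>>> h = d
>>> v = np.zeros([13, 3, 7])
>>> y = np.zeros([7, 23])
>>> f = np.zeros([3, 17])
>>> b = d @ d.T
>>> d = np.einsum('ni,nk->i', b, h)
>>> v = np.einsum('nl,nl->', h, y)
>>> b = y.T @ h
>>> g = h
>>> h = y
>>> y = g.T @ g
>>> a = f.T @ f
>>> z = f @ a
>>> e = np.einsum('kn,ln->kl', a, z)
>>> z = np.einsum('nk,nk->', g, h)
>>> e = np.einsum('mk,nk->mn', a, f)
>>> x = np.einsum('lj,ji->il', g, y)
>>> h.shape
(7, 23)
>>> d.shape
(7,)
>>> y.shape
(23, 23)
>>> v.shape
()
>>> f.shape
(3, 17)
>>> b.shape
(23, 23)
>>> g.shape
(7, 23)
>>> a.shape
(17, 17)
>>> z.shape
()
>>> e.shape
(17, 3)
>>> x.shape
(23, 7)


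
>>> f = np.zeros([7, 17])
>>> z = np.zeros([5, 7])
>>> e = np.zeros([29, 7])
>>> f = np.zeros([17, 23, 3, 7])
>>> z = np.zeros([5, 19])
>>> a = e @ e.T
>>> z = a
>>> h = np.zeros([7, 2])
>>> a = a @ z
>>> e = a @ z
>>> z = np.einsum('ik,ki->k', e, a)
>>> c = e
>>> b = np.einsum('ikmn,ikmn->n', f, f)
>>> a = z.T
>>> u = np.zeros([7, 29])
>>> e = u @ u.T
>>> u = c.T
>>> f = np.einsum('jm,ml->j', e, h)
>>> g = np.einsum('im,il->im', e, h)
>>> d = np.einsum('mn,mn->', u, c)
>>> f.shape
(7,)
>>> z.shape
(29,)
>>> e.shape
(7, 7)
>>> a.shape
(29,)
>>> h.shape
(7, 2)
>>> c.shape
(29, 29)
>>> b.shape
(7,)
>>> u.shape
(29, 29)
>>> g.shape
(7, 7)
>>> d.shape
()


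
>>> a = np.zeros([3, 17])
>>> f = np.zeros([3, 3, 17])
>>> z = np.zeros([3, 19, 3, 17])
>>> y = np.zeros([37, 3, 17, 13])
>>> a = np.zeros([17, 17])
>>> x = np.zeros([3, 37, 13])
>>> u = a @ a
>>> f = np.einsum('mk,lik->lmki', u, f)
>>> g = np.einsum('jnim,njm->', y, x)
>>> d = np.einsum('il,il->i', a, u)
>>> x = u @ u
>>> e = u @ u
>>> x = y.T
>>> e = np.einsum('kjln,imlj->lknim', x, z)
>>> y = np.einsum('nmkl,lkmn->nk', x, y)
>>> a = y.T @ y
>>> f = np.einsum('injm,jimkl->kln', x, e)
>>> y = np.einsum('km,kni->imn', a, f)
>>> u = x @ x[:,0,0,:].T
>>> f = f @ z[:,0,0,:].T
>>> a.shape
(3, 3)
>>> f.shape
(3, 19, 3)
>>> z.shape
(3, 19, 3, 17)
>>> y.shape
(17, 3, 19)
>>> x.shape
(13, 17, 3, 37)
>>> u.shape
(13, 17, 3, 13)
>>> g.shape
()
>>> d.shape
(17,)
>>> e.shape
(3, 13, 37, 3, 19)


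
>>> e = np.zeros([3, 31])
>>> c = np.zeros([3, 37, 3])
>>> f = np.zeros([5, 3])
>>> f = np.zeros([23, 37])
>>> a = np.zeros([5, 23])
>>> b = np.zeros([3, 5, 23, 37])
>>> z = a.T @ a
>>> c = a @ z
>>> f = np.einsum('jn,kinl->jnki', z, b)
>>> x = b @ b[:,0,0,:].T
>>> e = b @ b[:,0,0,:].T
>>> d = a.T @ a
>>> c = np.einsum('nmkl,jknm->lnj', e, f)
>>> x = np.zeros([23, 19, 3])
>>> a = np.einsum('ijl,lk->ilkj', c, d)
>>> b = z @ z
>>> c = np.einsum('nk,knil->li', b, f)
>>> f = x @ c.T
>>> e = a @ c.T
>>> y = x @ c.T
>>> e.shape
(3, 23, 23, 5)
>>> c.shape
(5, 3)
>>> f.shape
(23, 19, 5)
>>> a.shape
(3, 23, 23, 3)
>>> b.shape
(23, 23)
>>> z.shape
(23, 23)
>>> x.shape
(23, 19, 3)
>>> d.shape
(23, 23)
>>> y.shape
(23, 19, 5)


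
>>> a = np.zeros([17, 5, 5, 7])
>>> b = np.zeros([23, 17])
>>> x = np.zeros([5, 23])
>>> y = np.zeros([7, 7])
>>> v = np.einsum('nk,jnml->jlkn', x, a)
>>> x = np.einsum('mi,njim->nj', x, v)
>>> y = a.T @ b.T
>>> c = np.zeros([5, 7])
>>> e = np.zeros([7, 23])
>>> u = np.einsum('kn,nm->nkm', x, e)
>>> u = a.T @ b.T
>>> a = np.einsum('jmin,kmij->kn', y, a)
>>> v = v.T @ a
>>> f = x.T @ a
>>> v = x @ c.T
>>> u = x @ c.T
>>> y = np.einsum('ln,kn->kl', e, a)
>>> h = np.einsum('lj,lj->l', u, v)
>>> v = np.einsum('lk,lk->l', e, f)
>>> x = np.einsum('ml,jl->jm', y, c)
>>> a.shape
(17, 23)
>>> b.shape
(23, 17)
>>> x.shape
(5, 17)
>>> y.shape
(17, 7)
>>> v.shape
(7,)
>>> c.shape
(5, 7)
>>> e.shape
(7, 23)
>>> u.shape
(17, 5)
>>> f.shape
(7, 23)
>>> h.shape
(17,)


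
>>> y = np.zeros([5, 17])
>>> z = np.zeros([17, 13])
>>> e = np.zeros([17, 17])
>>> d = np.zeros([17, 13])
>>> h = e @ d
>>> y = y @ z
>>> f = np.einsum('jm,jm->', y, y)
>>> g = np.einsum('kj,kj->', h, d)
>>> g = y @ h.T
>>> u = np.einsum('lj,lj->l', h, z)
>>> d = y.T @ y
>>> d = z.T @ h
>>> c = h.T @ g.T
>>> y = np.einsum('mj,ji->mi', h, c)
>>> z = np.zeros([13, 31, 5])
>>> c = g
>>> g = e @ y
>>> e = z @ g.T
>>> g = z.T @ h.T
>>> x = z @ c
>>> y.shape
(17, 5)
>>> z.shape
(13, 31, 5)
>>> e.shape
(13, 31, 17)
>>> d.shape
(13, 13)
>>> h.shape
(17, 13)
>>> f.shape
()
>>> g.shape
(5, 31, 17)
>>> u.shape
(17,)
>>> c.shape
(5, 17)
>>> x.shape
(13, 31, 17)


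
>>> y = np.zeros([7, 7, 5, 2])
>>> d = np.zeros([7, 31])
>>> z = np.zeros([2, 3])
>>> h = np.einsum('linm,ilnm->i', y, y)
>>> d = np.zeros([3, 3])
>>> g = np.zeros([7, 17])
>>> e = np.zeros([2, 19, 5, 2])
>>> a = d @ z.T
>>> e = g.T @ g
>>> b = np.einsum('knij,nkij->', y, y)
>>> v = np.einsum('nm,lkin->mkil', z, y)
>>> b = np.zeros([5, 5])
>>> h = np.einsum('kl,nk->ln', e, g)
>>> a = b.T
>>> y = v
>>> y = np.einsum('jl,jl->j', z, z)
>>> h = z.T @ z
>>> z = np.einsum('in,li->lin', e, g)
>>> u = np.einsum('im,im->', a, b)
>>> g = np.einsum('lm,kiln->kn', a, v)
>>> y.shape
(2,)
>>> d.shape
(3, 3)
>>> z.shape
(7, 17, 17)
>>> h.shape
(3, 3)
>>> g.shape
(3, 7)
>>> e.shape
(17, 17)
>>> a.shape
(5, 5)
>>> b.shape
(5, 5)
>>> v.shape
(3, 7, 5, 7)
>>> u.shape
()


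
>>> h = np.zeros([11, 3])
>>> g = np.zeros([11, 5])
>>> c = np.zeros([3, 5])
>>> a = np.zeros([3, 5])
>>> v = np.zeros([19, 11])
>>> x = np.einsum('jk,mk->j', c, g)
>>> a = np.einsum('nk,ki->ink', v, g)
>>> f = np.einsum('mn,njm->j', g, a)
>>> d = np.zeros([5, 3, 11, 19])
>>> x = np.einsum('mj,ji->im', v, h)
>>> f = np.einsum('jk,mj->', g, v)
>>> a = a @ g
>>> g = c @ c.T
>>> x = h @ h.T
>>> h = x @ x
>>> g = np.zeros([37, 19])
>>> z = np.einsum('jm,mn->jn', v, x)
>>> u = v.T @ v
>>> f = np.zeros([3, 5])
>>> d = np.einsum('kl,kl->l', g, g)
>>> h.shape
(11, 11)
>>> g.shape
(37, 19)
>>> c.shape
(3, 5)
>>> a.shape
(5, 19, 5)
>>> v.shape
(19, 11)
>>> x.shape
(11, 11)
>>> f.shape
(3, 5)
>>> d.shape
(19,)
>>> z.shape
(19, 11)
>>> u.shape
(11, 11)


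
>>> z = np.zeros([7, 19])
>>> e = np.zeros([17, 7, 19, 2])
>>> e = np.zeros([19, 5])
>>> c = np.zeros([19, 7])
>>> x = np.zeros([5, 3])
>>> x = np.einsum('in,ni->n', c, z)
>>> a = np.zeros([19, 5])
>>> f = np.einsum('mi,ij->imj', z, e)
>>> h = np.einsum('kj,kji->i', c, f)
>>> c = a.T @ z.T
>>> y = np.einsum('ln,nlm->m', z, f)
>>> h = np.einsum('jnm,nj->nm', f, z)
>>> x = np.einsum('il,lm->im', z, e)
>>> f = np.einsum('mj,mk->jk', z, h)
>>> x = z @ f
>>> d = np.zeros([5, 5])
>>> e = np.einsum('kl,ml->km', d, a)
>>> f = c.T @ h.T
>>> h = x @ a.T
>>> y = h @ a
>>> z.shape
(7, 19)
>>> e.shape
(5, 19)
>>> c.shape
(5, 7)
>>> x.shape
(7, 5)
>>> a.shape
(19, 5)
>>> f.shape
(7, 7)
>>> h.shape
(7, 19)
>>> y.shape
(7, 5)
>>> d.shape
(5, 5)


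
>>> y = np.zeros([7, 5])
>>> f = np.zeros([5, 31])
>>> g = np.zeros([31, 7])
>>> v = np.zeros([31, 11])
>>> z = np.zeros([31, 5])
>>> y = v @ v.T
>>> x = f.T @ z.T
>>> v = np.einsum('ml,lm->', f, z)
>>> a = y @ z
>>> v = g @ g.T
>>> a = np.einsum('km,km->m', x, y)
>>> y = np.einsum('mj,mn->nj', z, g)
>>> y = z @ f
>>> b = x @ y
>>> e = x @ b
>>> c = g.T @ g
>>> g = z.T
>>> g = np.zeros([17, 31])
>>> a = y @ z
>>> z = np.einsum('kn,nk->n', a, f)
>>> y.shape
(31, 31)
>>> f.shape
(5, 31)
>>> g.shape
(17, 31)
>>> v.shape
(31, 31)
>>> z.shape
(5,)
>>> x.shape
(31, 31)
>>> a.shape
(31, 5)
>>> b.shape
(31, 31)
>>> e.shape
(31, 31)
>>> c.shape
(7, 7)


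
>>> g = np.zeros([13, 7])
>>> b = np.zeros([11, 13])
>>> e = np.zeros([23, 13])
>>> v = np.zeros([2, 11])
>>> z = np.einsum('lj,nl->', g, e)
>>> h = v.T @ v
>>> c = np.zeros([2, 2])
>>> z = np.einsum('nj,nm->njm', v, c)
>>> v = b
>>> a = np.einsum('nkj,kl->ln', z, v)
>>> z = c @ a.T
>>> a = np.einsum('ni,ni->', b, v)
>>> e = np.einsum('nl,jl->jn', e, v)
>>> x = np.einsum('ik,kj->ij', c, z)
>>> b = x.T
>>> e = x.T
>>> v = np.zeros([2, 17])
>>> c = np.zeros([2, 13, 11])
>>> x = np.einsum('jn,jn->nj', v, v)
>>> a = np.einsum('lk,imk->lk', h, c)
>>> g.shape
(13, 7)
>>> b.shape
(13, 2)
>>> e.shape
(13, 2)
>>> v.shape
(2, 17)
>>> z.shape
(2, 13)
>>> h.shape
(11, 11)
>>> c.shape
(2, 13, 11)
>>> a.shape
(11, 11)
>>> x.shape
(17, 2)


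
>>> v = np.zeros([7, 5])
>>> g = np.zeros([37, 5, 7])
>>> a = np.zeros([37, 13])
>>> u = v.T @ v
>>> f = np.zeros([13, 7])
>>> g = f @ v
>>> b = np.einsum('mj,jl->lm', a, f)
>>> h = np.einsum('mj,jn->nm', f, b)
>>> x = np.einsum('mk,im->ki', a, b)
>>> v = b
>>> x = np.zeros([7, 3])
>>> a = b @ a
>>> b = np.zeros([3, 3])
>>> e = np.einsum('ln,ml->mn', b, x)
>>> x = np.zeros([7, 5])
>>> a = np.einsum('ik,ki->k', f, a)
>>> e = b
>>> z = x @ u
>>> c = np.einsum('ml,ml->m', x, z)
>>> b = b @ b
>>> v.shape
(7, 37)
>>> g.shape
(13, 5)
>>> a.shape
(7,)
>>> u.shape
(5, 5)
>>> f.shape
(13, 7)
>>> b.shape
(3, 3)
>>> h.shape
(37, 13)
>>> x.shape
(7, 5)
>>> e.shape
(3, 3)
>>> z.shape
(7, 5)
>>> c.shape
(7,)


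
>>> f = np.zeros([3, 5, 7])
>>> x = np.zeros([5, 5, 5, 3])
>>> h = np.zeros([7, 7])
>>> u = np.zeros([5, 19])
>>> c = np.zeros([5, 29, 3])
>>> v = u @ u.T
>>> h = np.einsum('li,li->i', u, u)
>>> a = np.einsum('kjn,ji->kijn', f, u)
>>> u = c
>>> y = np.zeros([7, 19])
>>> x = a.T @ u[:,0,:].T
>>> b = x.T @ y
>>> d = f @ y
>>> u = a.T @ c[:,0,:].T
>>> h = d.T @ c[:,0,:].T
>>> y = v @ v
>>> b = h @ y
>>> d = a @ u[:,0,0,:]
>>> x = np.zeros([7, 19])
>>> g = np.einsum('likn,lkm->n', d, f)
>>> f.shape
(3, 5, 7)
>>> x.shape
(7, 19)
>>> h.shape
(19, 5, 5)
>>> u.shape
(7, 5, 19, 5)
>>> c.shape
(5, 29, 3)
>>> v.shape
(5, 5)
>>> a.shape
(3, 19, 5, 7)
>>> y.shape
(5, 5)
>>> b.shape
(19, 5, 5)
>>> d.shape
(3, 19, 5, 5)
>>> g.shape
(5,)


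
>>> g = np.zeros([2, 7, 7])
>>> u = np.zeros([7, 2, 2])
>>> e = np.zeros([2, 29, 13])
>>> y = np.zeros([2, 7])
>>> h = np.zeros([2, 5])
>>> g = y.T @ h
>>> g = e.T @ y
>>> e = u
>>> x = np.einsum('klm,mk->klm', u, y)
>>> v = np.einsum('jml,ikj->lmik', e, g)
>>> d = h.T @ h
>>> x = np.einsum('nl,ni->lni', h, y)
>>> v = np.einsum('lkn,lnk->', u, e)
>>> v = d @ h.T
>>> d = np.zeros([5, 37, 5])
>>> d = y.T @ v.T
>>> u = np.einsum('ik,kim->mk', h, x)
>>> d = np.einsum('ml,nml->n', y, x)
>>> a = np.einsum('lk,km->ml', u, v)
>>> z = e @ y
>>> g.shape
(13, 29, 7)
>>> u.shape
(7, 5)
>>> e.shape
(7, 2, 2)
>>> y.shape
(2, 7)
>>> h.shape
(2, 5)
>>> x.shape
(5, 2, 7)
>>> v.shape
(5, 2)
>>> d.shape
(5,)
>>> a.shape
(2, 7)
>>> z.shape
(7, 2, 7)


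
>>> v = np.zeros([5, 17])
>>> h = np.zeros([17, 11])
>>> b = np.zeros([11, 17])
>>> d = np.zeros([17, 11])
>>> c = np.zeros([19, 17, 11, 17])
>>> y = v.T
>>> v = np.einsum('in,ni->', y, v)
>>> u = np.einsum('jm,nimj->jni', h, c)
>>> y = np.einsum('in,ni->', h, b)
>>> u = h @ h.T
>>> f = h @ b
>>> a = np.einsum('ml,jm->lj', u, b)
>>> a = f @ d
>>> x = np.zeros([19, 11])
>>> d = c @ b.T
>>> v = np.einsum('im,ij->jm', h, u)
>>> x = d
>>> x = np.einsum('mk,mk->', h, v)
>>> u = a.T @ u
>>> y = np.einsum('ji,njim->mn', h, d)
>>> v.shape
(17, 11)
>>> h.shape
(17, 11)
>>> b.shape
(11, 17)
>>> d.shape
(19, 17, 11, 11)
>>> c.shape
(19, 17, 11, 17)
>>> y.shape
(11, 19)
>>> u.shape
(11, 17)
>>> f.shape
(17, 17)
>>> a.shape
(17, 11)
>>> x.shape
()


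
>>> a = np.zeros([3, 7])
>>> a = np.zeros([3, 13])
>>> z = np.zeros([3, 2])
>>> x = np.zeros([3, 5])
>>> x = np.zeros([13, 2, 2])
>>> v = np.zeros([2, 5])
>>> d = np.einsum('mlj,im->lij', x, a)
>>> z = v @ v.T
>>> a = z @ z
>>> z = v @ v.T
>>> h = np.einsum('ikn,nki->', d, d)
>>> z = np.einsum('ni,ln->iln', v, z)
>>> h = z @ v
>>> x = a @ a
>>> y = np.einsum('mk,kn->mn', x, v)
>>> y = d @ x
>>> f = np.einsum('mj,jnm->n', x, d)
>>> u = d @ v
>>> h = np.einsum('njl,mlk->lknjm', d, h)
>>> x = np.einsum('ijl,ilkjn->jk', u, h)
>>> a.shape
(2, 2)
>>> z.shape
(5, 2, 2)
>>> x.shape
(3, 2)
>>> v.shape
(2, 5)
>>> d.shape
(2, 3, 2)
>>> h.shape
(2, 5, 2, 3, 5)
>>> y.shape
(2, 3, 2)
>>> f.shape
(3,)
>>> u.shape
(2, 3, 5)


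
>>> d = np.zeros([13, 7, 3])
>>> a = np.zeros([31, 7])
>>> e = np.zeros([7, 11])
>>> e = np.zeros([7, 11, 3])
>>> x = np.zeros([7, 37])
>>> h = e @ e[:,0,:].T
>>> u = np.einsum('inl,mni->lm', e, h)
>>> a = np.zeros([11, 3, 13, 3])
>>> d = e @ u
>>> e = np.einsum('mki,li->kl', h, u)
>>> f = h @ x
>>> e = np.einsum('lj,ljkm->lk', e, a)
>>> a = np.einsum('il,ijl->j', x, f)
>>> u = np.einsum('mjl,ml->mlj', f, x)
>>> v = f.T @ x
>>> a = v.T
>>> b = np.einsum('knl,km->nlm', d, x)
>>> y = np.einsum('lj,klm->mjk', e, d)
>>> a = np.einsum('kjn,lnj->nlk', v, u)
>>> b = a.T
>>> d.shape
(7, 11, 7)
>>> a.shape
(37, 7, 37)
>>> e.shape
(11, 13)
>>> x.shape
(7, 37)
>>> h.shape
(7, 11, 7)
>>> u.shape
(7, 37, 11)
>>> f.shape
(7, 11, 37)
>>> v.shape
(37, 11, 37)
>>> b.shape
(37, 7, 37)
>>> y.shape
(7, 13, 7)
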